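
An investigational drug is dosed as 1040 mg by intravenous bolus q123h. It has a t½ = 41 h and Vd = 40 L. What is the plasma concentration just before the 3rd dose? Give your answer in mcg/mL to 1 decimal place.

f = (1/2)^(τ/t½) = (1/2)^(123/41) ≈ 0.1250.
C₀ = D/Vd = 1040/40 ≈ 26.000 mcg/mL.
Before the 3rd dose, 2 doses have been given. Superposition: Cmin = C₀·(f + f²).
≈ 26.000 × (0.1250 + 0.0156) ≈ 26.000 × 0.1406 ≈ 3.656 mcg/mL.

3.7 mcg/mL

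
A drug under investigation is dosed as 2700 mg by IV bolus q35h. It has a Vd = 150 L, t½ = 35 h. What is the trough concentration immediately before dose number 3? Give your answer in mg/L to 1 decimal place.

13.5 mg/L

f = (1/2)^(τ/t½) = (1/2)^(35/35) ≈ 0.5000.
C₀ = D/Vd = 2700/150 ≈ 18.000 mg/L.
Before the 3rd dose, 2 doses have been given. Superposition: Cmin = C₀·(f + f²).
≈ 18.000 × (0.5000 + 0.2500) ≈ 18.000 × 0.7500 ≈ 13.500 mg/L.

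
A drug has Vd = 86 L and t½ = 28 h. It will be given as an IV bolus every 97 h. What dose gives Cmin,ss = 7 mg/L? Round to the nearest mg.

6042 mg

τ/t½ = 97/28 ≈ 3.4643, so f = (1/2)^(97/28) ≈ 0.090604.
Cmin,ss = (D/Vd)·f/(1−f), so D = Cmin,ss·Vd·(1−f)/f.
D = 7 × 86 × (1−f)/f ≈ 7 × 86 × 10.03704 ≈ 6042.30 mg.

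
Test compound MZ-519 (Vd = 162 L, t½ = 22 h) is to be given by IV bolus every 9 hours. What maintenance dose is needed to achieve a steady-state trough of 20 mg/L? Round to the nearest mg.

1062 mg

τ/t½ = 9/22 ≈ 0.40909, so f = (1/2)^(9/22) ≈ 0.753098.
Cmin,ss = (D/Vd)·f/(1−f), so D = Cmin,ss·Vd·(1−f)/f.
D = 20 × 162 × (1−f)/f ≈ 20 × 162 × 0.32785 ≈ 1062.23 mg.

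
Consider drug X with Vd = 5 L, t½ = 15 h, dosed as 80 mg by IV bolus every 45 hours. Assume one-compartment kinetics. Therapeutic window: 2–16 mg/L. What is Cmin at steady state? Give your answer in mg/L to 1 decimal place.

2.3 mg/L

τ = 45 h = 3 half-lives, so f = (1/2)^3 = 0.125.
At steady state, R = 1/(1 − 0.125) = 8/7.
Single-dose peak C₀ = D/Vd = 80/5 = 16 mg/L.
Steady-state peak Cmax,ss = C₀·R = 16 × 8/7 ≈ 18.286 mg/L.
Steady-state trough Cmin,ss = Cmax,ss·f ≈ 18.286 × 0.125 ≈ 2.286 mg/L.
Trough 2.3 mg/L vs MEC 2 mg/L: adequate.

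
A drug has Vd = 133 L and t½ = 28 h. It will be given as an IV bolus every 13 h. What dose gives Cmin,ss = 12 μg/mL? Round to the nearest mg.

606 mg

τ/t½ = 13/28 ≈ 0.46429, so f = (1/2)^(13/28) ≈ 0.724830.
Cmin,ss = (D/Vd)·f/(1−f), so D = Cmin,ss·Vd·(1−f)/f.
D = 12 × 133 × (1−f)/f ≈ 12 × 133 × 0.37963 ≈ 605.89 mg.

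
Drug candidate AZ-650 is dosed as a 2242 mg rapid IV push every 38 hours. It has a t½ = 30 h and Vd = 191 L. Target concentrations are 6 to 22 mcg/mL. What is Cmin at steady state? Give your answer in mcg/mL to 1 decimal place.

τ/t½ = 38/30 ≈ 1.2667, so fraction remaining f = (1/2)^(38/30) ≈ 0.4156.
Accumulation ratio R = 1/(1 − f) ≈ 1/0.5844 ≈ 1.7112.
Single-dose peak C₀ = D/Vd = 2242/191 ≈ 11.738 mcg/mL.
Steady-state peak Cmax,ss = C₀·R ≈ 11.738 × 1.7112 ≈ 20.086 mcg/mL.
One interval later, Cmin,ss = Cmax,ss·e^(−kτ) ≈ 20.086 × 0.4156 ≈ 8.348 mcg/mL.
Trough 8.3 mcg/mL vs MEC 6 mcg/mL: adequate.

8.3 mcg/mL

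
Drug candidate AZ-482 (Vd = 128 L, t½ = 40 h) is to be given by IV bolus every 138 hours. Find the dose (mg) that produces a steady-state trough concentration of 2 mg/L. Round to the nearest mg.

τ/t½ = 138/40 ≈ 3.45, so f = (1/2)^(138/40) ≈ 0.091505.
Cmin,ss = (D/Vd)·f/(1−f), so D = Cmin,ss·Vd·(1−f)/f.
D = 2 × 128 × (1−f)/f ≈ 2 × 128 × 9.92836 ≈ 2541.66 mg.

2542 mg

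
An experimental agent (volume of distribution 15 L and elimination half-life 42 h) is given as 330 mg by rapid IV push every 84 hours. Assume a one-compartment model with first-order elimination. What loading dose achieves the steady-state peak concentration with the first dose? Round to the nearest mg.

f = (1/2)^(84/42) ≈ 0.250000; accumulation ratio R = 1/(1−f) ≈ 1.33333.
Loading dose to hit Cmax,ss on first dose: D_load = D_maint·R ≈ 330 × 1.33333 ≈ 440.00 mg.

440 mg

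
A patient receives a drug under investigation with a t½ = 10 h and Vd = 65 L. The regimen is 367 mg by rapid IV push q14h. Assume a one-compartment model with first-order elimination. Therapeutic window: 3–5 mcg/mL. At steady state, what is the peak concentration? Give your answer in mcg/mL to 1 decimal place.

τ/t½ = 14/10 ≈ 1.4, so fraction remaining f = (1/2)^(14/10) ≈ 0.3789.
Accumulation ratio R = 1/(1 − f) ≈ 1/0.6211 ≈ 1.6100.
Single-dose peak C₀ = D/Vd = 367/65 ≈ 5.646 mcg/mL.
Steady-state peak Cmax,ss = C₀·R ≈ 5.646 × 1.6100 ≈ 9.090 mcg/mL.
Peak 9.1 mcg/mL vs MTC 5 mcg/mL: exceeds toxic threshold.

9.1 mcg/mL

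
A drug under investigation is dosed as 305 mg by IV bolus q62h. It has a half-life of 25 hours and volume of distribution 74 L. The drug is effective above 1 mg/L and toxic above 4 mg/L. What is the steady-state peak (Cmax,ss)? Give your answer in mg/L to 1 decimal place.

5.0 mg/L

k = ln2/t½ = ln2/25 ≈ 0.027726 h⁻¹; fraction remaining f = e^(−kτ) = e^(−0.027726×62) ≈ 0.1792.
Accumulation ratio R = 1/(1 − f) ≈ 1/0.8208 ≈ 1.2183.
Single-dose peak C₀ = D/Vd = 305/74 ≈ 4.122 mg/L.
Steady-state peak Cmax,ss = C₀·R ≈ 4.122 × 1.2183 ≈ 5.022 mg/L.
Peak 5.0 mg/L vs MTC 4 mg/L: exceeds toxic threshold.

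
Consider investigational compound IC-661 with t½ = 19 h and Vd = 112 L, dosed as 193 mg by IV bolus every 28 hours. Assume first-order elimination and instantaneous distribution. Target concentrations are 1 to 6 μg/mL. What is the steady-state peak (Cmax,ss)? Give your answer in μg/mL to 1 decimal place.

2.7 μg/mL

Over one 28-h interval, 28/19 ≈ 1.4737 half-lives elapse, leaving f ≈ 0.3601 of each dose.
At steady state, accumulation factor R = 1/(1 − e^(−kτ)) ≈ 1.5627.
Single-dose peak C₀ = D/Vd = 193/112 ≈ 1.723 μg/mL.
Steady-state peak Cmax,ss = C₀·R ≈ 1.723 × 1.5627 ≈ 2.693 μg/mL.
Peak 2.7 μg/mL vs MTC 6 μg/mL: below toxic threshold.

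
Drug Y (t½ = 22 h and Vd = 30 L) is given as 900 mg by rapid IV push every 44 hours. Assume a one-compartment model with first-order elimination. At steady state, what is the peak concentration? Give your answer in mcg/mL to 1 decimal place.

τ = 44 h = 2 half-lives, so f = (1/2)^2 = 0.25.
At steady state, R = 1/(1 − 0.25) = 4/3.
Single-dose peak C₀ = D/Vd = 900/30 = 30 mcg/mL.
Steady-state peak Cmax,ss = C₀·R = 30 × 4/3 ≈ 40.000 mcg/mL.

40.0 mcg/mL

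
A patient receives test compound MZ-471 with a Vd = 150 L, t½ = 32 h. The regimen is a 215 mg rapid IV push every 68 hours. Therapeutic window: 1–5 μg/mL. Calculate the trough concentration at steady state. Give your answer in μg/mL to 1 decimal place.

Over one 68-h interval, 68/32 ≈ 2.125 half-lives elapse, leaving f ≈ 0.2293 of each dose.
Accumulation ratio R = 1/(1 − f) ≈ 1/0.7707 ≈ 1.2975.
Each bolus raises the concentration by D/Vd = 215/150 ≈ 1.433 μg/mL.
Steady-state peak Cmax,ss = C₀·R ≈ 1.433 × 1.2975 ≈ 1.859 μg/mL.
One interval later, Cmin,ss = Cmax,ss·e^(−kτ) ≈ 1.859 × 0.2293 ≈ 0.426 μg/mL.
Trough 0.4 μg/mL vs MEC 1 μg/mL: subtherapeutic.

0.4 μg/mL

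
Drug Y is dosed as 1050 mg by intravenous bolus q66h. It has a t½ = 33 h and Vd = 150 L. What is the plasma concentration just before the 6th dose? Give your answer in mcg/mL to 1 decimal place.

f = (1/2)^(τ/t½) = (1/2)^(66/33) ≈ 0.2500.
C₀ = D/Vd = 1050/150 ≈ 7.000 mcg/mL.
Before the 6th dose, 5 doses have been given. Superposition: Cmin = C₀·(f + f² + … + f^5).
≈ 7.000 × (0.2500 + 0.0625 + 0.0156 + 0.0039 + 0.0010) ≈ 7.000 × 0.3330 ≈ 2.331 mcg/mL.

2.3 mcg/mL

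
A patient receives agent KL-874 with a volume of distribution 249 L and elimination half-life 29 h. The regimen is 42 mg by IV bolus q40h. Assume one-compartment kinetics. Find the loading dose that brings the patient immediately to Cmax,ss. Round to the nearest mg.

68 mg

f = (1/2)^(40/29) ≈ 0.384403; accumulation ratio R = 1/(1−f) ≈ 1.62444.
Loading dose to hit Cmax,ss on first dose: D_load = D_maint·R ≈ 42 × 1.62444 ≈ 68.23 mg.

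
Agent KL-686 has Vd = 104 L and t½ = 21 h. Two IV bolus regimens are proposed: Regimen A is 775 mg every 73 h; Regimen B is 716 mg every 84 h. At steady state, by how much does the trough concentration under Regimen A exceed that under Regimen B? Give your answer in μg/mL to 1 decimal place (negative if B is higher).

0.3 μg/mL

Regimen A: f = (1/2)^(73/21) ≈ 0.0899; Cmin,ss = (775/104)·f/(1−f) ≈ 0.736 μg/mL.
Regimen B: f = (1/2)^(84/21) ≈ 0.0625; Cmin,ss = (716/104)·f/(1−f) ≈ 0.459 μg/mL.
Difference ≈ 0.736 − 0.459 ≈ 0.277 μg/mL.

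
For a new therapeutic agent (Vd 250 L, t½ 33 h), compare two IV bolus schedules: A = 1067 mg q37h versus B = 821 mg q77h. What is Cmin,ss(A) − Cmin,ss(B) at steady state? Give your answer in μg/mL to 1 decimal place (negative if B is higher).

2.8 μg/mL

Regimen A: f = (1/2)^(37/33) ≈ 0.4597; Cmin,ss = (1067/250)·f/(1−f) ≈ 3.631 μg/mL.
Regimen B: f = (1/2)^(77/33) ≈ 0.1984; Cmin,ss = (821/250)·f/(1−f) ≈ 0.813 μg/mL.
Difference ≈ 3.631 − 0.813 ≈ 2.818 μg/mL.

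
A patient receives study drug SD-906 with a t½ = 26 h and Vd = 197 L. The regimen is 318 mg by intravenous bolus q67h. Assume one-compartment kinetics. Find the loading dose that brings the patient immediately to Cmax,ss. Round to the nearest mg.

382 mg

f = (1/2)^(67/26) ≈ 0.167598; accumulation ratio R = 1/(1−f) ≈ 1.20134.
Loading dose to hit Cmax,ss on first dose: D_load = D_maint·R ≈ 318 × 1.20134 ≈ 382.03 mg.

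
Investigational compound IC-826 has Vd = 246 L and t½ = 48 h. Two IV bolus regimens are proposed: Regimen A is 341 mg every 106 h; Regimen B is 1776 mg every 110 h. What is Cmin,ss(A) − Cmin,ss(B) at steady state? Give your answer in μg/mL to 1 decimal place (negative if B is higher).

Regimen A: f = (1/2)^(106/48) ≈ 0.2164; Cmin,ss = (341/246)·f/(1−f) ≈ 0.383 μg/mL.
Regimen B: f = (1/2)^(110/48) ≈ 0.2042; Cmin,ss = (1776/246)·f/(1−f) ≈ 1.853 μg/mL.
Difference ≈ 0.383 − 1.853 ≈ -1.470 μg/mL.

-1.5 μg/mL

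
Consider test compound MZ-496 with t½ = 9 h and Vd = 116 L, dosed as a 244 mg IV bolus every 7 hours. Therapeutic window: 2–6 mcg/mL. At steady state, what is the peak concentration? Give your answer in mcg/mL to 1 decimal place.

τ/t½ = 7/9 ≈ 0.77778, so fraction remaining f = (1/2)^(7/9) ≈ 0.5833.
Accumulation ratio R = 1/(1 − f) ≈ 1/0.4167 ≈ 2.3998.
Single-dose peak C₀ = D/Vd = 244/116 ≈ 2.103 mcg/mL.
Steady-state peak Cmax,ss = C₀·R ≈ 2.103 × 2.3998 ≈ 5.047 mcg/mL.
Peak 5.0 mcg/mL vs MTC 6 mcg/mL: below toxic threshold.

5.0 mcg/mL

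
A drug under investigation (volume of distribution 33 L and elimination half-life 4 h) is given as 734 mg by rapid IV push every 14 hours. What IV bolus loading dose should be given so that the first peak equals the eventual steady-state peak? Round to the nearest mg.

f = (1/2)^(14/4) ≈ 0.088388; accumulation ratio R = 1/(1−f) ≈ 1.09696.
Loading dose to hit Cmax,ss on first dose: D_load = D_maint·R ≈ 734 × 1.09696 ≈ 805.17 mg.

805 mg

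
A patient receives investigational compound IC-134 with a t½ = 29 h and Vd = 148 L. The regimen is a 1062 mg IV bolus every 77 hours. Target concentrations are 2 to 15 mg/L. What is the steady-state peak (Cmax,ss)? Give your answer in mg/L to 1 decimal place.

k = ln2/t½ = ln2/29 ≈ 0.023902 h⁻¹; fraction remaining f = e^(−kτ) = e^(−0.023902×77) ≈ 0.1587.
Accumulation ratio R = 1/(1 − f) ≈ 1/0.8413 ≈ 1.1886.
Each bolus raises the concentration by D/Vd = 1062/148 ≈ 7.176 mg/L.
Steady-state peak Cmax,ss = C₀·R ≈ 7.176 × 1.1886 ≈ 8.529 mg/L.
Peak 8.5 mg/L vs MTC 15 mg/L: below toxic threshold.

8.5 mg/L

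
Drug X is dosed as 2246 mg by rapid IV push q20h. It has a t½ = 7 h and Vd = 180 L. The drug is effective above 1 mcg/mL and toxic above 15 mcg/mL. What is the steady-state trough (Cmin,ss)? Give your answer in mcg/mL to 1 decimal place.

k = ln2/t½ = ln2/7 ≈ 0.099021 h⁻¹; fraction remaining f = e^(−kτ) = e^(−0.099021×20) ≈ 0.1380.
At steady state, accumulation factor R = 1/(1 − e^(−kτ)) ≈ 1.1601.
Each bolus raises the concentration by D/Vd = 2246/180 ≈ 12.478 mcg/mL.
Steady-state peak Cmax,ss = C₀·R ≈ 12.478 × 1.1601 ≈ 14.476 mcg/mL.
One interval later, Cmin,ss = Cmax,ss·e^(−kτ) ≈ 14.476 × 0.1380 ≈ 1.998 mcg/mL.
Trough 2.0 mcg/mL vs MEC 1 mcg/mL: adequate.

2.0 mcg/mL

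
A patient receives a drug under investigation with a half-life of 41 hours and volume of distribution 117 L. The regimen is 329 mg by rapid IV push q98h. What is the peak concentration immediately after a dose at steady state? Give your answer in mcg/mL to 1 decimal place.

Over one 98-h interval, 98/41 ≈ 2.3902 half-lives elapse, leaving f ≈ 0.1908 of each dose.
Accumulation ratio R = 1/(1 − f) ≈ 1/0.8092 ≈ 1.2358.
Each bolus raises the concentration by D/Vd = 329/117 ≈ 2.812 mcg/mL.
Steady-state peak Cmax,ss = C₀·R ≈ 2.812 × 1.2358 ≈ 3.475 mcg/mL.

3.5 mcg/mL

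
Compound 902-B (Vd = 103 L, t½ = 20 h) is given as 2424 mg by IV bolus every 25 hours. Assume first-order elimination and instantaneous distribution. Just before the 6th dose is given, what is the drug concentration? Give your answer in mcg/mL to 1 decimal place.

f = (1/2)^(τ/t½) = (1/2)^(25/20) ≈ 0.4204.
C₀ = D/Vd = 2424/103 ≈ 23.534 mcg/mL.
Before the 6th dose, 5 doses have been given. Superposition: Cmin = C₀·(f + f² + … + f^5).
≈ 23.534 × (0.4204 + 0.1767 + 0.0743 + 0.0312 + 0.0131) ≈ 23.534 × 0.7157 ≈ 16.843 mcg/mL.

16.8 mcg/mL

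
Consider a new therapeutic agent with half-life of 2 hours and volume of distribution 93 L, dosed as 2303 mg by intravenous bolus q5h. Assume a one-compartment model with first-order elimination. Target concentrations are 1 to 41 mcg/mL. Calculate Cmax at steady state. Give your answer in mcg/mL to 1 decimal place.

k = ln2/t½ = ln2/2 ≈ 0.346574 h⁻¹; fraction remaining f = e^(−kτ) = e^(−0.346574×5) ≈ 0.1768.
Accumulation ratio R = 1/(1 − f) ≈ 1/0.8232 ≈ 1.2148.
Each bolus raises the concentration by D/Vd = 2303/93 ≈ 24.763 mcg/mL.
Steady-state peak Cmax,ss = C₀·R ≈ 24.763 × 1.2148 ≈ 30.082 mcg/mL.
Peak 30.1 mcg/mL vs MTC 41 mcg/mL: below toxic threshold.

30.1 mcg/mL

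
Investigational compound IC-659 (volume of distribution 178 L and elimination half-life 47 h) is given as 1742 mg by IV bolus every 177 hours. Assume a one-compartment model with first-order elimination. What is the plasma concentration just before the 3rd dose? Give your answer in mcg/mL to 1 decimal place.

0.8 mcg/mL

f = (1/2)^(τ/t½) = (1/2)^(177/47) ≈ 0.0735.
C₀ = D/Vd = 1742/178 ≈ 9.787 mcg/mL.
Before the 3rd dose, 2 doses have been given. Superposition: Cmin = C₀·(f + f²).
≈ 9.787 × (0.0735 + 0.0054) ≈ 9.787 × 0.0789 ≈ 0.772 mcg/mL.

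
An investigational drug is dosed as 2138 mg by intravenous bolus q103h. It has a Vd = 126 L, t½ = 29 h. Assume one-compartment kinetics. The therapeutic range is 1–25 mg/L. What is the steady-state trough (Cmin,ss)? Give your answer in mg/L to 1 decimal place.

1.6 mg/L

τ/t½ = 103/29 ≈ 3.5517, so fraction remaining f = (1/2)^(103/29) ≈ 0.0853.
Each bolus raises the concentration by D/Vd = 2138/126 ≈ 16.968 mg/L.
Steady-state trough Cmin,ss = C₀·f/(1−f) ≈ 16.968 × 0.0853/0.9147 ≈ 1.582 mg/L.
Trough 1.6 mg/L vs MEC 1 mg/L: adequate.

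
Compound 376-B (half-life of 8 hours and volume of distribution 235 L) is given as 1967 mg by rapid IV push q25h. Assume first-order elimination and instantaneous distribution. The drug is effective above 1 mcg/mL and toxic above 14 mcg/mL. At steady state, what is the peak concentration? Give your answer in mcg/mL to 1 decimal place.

9.5 mcg/mL

τ/t½ = 25/8 ≈ 3.125, so fraction remaining f = (1/2)^(25/8) ≈ 0.1146.
At steady state, accumulation factor R = 1/(1 − e^(−kτ)) ≈ 1.1294.
Each bolus raises the concentration by D/Vd = 1967/235 ≈ 8.370 mcg/mL.
Steady-state peak Cmax,ss = C₀·R ≈ 8.370 × 1.1294 ≈ 9.453 mcg/mL.
Peak 9.5 mcg/mL vs MTC 14 mcg/mL: below toxic threshold.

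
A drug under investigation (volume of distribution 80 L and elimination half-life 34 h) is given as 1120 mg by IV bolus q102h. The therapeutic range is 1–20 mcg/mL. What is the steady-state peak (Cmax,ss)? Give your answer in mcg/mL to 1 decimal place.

The dosing interval is 3 half-lives, so f = 2^(−3) = 0.125.
Accumulation ratio R = 1/(1 − f) = 1/0.875 = 8/7.
Single-dose peak C₀ = D/Vd = 1120/80 = 14 mcg/mL.
Steady-state peak Cmax,ss = C₀·R = 14 × 8/7 ≈ 16.000 mcg/mL.
Peak 16.0 mcg/mL vs MTC 20 mcg/mL: below toxic threshold.

16.0 mcg/mL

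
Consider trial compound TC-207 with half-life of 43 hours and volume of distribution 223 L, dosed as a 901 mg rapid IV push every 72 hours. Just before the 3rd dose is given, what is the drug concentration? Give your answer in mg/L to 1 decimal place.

1.7 mg/L

f = (1/2)^(τ/t½) = (1/2)^(72/43) ≈ 0.3133.
C₀ = D/Vd = 901/223 ≈ 4.040 mg/L.
Before the 3rd dose, 2 doses have been given. Superposition: Cmin = C₀·(f + f²).
≈ 4.040 × (0.3133 + 0.0982) ≈ 4.040 × 0.4115 ≈ 1.662 mg/L.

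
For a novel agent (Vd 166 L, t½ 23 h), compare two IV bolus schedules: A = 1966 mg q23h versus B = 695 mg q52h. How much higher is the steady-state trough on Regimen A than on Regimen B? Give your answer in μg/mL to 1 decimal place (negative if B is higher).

10.7 μg/mL

Regimen A: f = (1/2)^(23/23) ≈ 0.5000; Cmin,ss = (1966/166)·f/(1−f) ≈ 11.843 μg/mL.
Regimen B: f = (1/2)^(52/23) ≈ 0.2086; Cmin,ss = (695/166)·f/(1−f) ≈ 1.104 μg/mL.
Difference ≈ 11.843 − 1.104 ≈ 10.739 μg/mL.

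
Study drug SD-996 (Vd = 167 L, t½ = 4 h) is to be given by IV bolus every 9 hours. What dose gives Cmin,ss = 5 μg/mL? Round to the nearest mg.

τ/t½ = 9/4 ≈ 2.25, so f = (1/2)^(9/4) ≈ 0.210224.
Cmin,ss = (D/Vd)·f/(1−f), so D = Cmin,ss·Vd·(1−f)/f.
D = 5 × 167 × (1−f)/f ≈ 5 × 167 × 3.75683 ≈ 3136.95 mg.

3137 mg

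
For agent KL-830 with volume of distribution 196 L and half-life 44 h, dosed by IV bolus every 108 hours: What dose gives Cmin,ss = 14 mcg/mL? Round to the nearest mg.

τ/t½ = 108/44 ≈ 2.4545, so f = (1/2)^(108/44) ≈ 0.182435.
Cmin,ss = (D/Vd)·f/(1−f), so D = Cmin,ss·Vd·(1−f)/f.
D = 14 × 196 × (1−f)/f ≈ 14 × 196 × 4.48140 ≈ 12296.96 mg.

12297 mg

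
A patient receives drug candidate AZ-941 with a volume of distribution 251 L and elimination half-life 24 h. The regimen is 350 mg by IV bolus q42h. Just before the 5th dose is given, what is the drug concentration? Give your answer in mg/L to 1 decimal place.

f = (1/2)^(τ/t½) = (1/2)^(42/24) ≈ 0.2973.
C₀ = D/Vd = 350/251 ≈ 1.394 mg/L.
Before the 5th dose, 4 doses have been given. Superposition: Cmin = C₀·(f + f² + … + f^4).
≈ 1.394 × (0.2973 + 0.0884 + 0.0263 + 0.0078) ≈ 1.394 × 0.4198 ≈ 0.585 mg/L.

0.6 mg/L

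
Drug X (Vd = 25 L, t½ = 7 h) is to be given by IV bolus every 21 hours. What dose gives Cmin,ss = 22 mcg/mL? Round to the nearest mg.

3850 mg

τ/t½ = 21/7 ≈ 3, so f = (1/2)^(21/7) ≈ 0.125000.
Cmin,ss = (D/Vd)·f/(1−f), so D = Cmin,ss·Vd·(1−f)/f.
D = 22 × 25 × (1−f)/f ≈ 22 × 25 × 7.00000 ≈ 3850.00 mg.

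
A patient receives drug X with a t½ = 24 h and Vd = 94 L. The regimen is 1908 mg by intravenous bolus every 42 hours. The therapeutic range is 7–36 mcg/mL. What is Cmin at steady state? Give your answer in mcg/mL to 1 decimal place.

Over one 42-h interval, 42/24 ≈ 1.75 half-lives elapse, leaving f ≈ 0.2973 of each dose.
Single-dose peak C₀ = D/Vd = 1908/94 ≈ 20.298 mcg/mL.
Steady-state trough Cmin,ss = C₀·f/(1−f) ≈ 20.298 × 0.2973/0.7027 ≈ 8.588 mcg/mL.
Trough 8.6 mcg/mL vs MEC 7 mcg/mL: adequate.

8.6 mcg/mL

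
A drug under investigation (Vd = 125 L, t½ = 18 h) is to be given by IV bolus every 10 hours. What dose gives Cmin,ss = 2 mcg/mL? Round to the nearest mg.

τ/t½ = 10/18 ≈ 0.55556, so f = (1/2)^(10/18) ≈ 0.680395.
Cmin,ss = (D/Vd)·f/(1−f), so D = Cmin,ss·Vd·(1−f)/f.
D = 2 × 125 × (1−f)/f ≈ 2 × 125 × 0.46973 ≈ 117.43 mg.

117 mg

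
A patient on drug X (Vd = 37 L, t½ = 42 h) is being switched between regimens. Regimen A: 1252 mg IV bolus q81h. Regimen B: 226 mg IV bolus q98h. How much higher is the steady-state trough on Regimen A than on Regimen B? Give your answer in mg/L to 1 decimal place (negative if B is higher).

10.5 mg/L

Regimen A: f = (1/2)^(81/42) ≈ 0.2627; Cmin,ss = (1252/37)·f/(1−f) ≈ 12.056 mg/L.
Regimen B: f = (1/2)^(98/42) ≈ 0.1984; Cmin,ss = (226/37)·f/(1−f) ≈ 1.512 mg/L.
Difference ≈ 12.056 − 1.512 ≈ 10.544 mg/L.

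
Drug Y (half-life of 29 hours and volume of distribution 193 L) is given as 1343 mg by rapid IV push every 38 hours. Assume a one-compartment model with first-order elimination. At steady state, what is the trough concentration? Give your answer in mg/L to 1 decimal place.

k = ln2/t½ = ln2/29 ≈ 0.023902 h⁻¹; fraction remaining f = e^(−kτ) = e^(−0.023902×38) ≈ 0.4032.
At steady state, accumulation factor R = 1/(1 − e^(−kτ)) ≈ 1.6756.
Each bolus raises the concentration by D/Vd = 1343/193 ≈ 6.959 mg/L.
Cmax,ss = C₀/(1 − f) ≈ 6.959/0.5968 ≈ 11.661 mg/L.
Steady-state trough Cmin,ss = Cmax,ss·f ≈ 11.661 × 0.4032 ≈ 4.702 mg/L.

4.7 mg/L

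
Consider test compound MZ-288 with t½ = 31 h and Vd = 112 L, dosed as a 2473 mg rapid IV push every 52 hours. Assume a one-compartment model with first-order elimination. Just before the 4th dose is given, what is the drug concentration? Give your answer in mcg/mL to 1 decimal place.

f = (1/2)^(τ/t½) = (1/2)^(52/31) ≈ 0.3126.
C₀ = D/Vd = 2473/112 ≈ 22.080 mcg/mL.
Before the 4th dose, 3 doses have been given. Superposition: Cmin = C₀·(f + f² + … + f^3).
≈ 22.080 × (0.3126 + 0.0977 + 0.0305) ≈ 22.080 × 0.4408 ≈ 9.733 mcg/mL.

9.7 mcg/mL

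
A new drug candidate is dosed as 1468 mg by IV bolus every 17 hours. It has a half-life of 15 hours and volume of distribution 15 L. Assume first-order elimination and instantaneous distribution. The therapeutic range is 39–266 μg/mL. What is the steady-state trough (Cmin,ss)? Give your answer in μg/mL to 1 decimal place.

82.0 μg/mL

Over one 17-h interval, 17/15 ≈ 1.1333 half-lives elapse, leaving f ≈ 0.4559 of each dose.
Accumulation ratio R = 1/(1 − f) ≈ 1/0.5441 ≈ 1.8379.
Single-dose peak C₀ = D/Vd = 1468/15 ≈ 97.867 μg/mL.
Cmax,ss = C₀/(1 − f) ≈ 97.867/0.5441 ≈ 179.870 μg/mL.
One interval later, Cmin,ss = Cmax,ss·e^(−kτ) ≈ 179.870 × 0.4559 ≈ 82.003 μg/mL.
Trough 82.0 μg/mL vs MEC 39 μg/mL: adequate.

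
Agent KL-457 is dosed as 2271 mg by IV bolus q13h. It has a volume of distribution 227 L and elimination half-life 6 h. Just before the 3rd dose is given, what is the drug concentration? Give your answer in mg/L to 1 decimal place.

f = (1/2)^(τ/t½) = (1/2)^(13/6) ≈ 0.2227.
C₀ = D/Vd = 2271/227 ≈ 10.004 mg/L.
Before the 3rd dose, 2 doses have been given. Superposition: Cmin = C₀·(f + f²).
≈ 10.004 × (0.2227 + 0.0496) ≈ 10.004 × 0.2723 ≈ 2.724 mg/L.

2.7 mg/L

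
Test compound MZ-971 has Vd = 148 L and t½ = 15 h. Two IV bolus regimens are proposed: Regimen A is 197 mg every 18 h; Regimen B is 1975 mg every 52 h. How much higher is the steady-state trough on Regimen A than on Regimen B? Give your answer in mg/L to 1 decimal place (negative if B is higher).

-0.3 mg/L

Regimen A: f = (1/2)^(18/15) ≈ 0.4353; Cmin,ss = (197/148)·f/(1−f) ≈ 1.026 mg/L.
Regimen B: f = (1/2)^(52/15) ≈ 0.0905; Cmin,ss = (1975/148)·f/(1−f) ≈ 1.328 mg/L.
Difference ≈ 1.026 − 1.328 ≈ -0.302 mg/L.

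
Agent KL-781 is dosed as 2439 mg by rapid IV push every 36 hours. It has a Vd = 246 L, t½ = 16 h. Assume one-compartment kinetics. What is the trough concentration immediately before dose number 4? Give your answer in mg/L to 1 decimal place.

f = (1/2)^(τ/t½) = (1/2)^(36/16) ≈ 0.2102.
C₀ = D/Vd = 2439/246 ≈ 9.915 mg/L.
Before the 4th dose, 3 doses have been given. Superposition: Cmin = C₀·(f + f² + … + f^3).
≈ 9.915 × (0.2102 + 0.0442 + 0.0093) ≈ 9.915 × 0.2637 ≈ 2.615 mg/L.

2.6 mg/L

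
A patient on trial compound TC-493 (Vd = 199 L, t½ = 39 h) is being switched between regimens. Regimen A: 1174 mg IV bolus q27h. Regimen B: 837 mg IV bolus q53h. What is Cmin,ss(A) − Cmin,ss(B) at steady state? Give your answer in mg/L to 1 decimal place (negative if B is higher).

6.9 mg/L

Regimen A: f = (1/2)^(27/39) ≈ 0.6189; Cmin,ss = (1174/199)·f/(1−f) ≈ 9.581 mg/L.
Regimen B: f = (1/2)^(53/39) ≈ 0.3899; Cmin,ss = (837/199)·f/(1−f) ≈ 2.688 mg/L.
Difference ≈ 9.581 − 2.688 ≈ 6.893 mg/L.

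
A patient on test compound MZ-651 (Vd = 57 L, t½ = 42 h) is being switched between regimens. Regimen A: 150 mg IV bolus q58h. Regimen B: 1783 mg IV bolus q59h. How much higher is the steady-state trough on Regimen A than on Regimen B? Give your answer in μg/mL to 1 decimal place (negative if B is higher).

Regimen A: f = (1/2)^(58/42) ≈ 0.3840; Cmin,ss = (150/57)·f/(1−f) ≈ 1.640 μg/mL.
Regimen B: f = (1/2)^(59/42) ≈ 0.3777; Cmin,ss = (1783/57)·f/(1−f) ≈ 18.986 μg/mL.
Difference ≈ 1.640 − 18.986 ≈ -17.346 μg/mL.

-17.3 μg/mL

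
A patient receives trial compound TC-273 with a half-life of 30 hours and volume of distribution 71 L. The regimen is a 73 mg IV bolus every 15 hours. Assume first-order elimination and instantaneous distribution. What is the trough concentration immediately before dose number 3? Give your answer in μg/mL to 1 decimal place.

f = (1/2)^(τ/t½) = (1/2)^(15/30) ≈ 0.7071.
C₀ = D/Vd = 73/71 ≈ 1.028 μg/mL.
Before the 3rd dose, 2 doses have been given. Superposition: Cmin = C₀·(f + f²).
≈ 1.028 × (0.7071 + 0.5000) ≈ 1.028 × 1.2071 ≈ 1.241 μg/mL.

1.2 μg/mL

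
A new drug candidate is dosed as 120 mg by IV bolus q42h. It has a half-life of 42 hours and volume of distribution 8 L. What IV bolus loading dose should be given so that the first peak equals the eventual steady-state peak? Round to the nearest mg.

240 mg

f = (1/2)^(42/42) ≈ 0.500000; accumulation ratio R = 1/(1−f) ≈ 2.00000.
Loading dose to hit Cmax,ss on first dose: D_load = D_maint·R ≈ 120 × 2.00000 ≈ 240.00 mg.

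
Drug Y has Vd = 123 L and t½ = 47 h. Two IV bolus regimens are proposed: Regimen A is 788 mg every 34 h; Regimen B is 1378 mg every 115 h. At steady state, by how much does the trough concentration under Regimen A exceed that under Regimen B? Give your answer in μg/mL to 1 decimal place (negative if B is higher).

Regimen A: f = (1/2)^(34/47) ≈ 0.6057; Cmin,ss = (788/123)·f/(1−f) ≈ 9.841 μg/mL.
Regimen B: f = (1/2)^(115/47) ≈ 0.1834; Cmin,ss = (1378/123)·f/(1−f) ≈ 2.516 μg/mL.
Difference ≈ 9.841 − 2.516 ≈ 7.325 μg/mL.

7.3 μg/mL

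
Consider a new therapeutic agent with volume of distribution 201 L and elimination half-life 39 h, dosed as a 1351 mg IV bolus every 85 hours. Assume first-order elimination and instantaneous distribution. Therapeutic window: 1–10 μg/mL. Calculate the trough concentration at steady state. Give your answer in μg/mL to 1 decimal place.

1.9 μg/mL

Over one 85-h interval, 85/39 ≈ 2.1795 half-lives elapse, leaving f ≈ 0.2208 of each dose.
Each bolus raises the concentration by D/Vd = 1351/201 ≈ 6.721 μg/mL.
Steady-state trough Cmin,ss = C₀·f/(1−f) ≈ 6.721 × 0.2208/0.7792 ≈ 1.905 μg/mL.
Trough 1.9 μg/mL vs MEC 1 μg/mL: adequate.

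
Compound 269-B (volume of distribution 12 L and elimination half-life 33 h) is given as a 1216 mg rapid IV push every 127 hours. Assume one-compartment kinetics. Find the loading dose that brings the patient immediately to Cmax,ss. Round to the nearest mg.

1307 mg

f = (1/2)^(127/33) ≈ 0.069421; accumulation ratio R = 1/(1−f) ≈ 1.07460.
Loading dose to hit Cmax,ss on first dose: D_load = D_maint·R ≈ 1216 × 1.07460 ≈ 1306.71 mg.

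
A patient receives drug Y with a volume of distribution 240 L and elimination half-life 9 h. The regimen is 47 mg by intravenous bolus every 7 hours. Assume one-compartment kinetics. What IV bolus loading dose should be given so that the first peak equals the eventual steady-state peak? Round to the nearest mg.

113 mg

f = (1/2)^(7/9) ≈ 0.583265; accumulation ratio R = 1/(1−f) ≈ 2.39961.
Loading dose to hit Cmax,ss on first dose: D_load = D_maint·R ≈ 47 × 2.39961 ≈ 112.78 mg.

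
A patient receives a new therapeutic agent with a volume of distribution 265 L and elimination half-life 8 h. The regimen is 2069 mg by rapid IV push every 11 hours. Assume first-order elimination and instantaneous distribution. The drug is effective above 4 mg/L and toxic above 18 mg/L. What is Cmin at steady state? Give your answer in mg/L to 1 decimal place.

4.9 mg/L

Over one 11-h interval, 11/8 ≈ 1.375 half-lives elapse, leaving f ≈ 0.3856 of each dose.
At steady state, accumulation factor R = 1/(1 − e^(−kτ)) ≈ 1.6276.
Each bolus raises the concentration by D/Vd = 2069/265 ≈ 7.808 mg/L.
Steady-state peak Cmax,ss = C₀·R ≈ 7.808 × 1.6276 ≈ 12.708 mg/L.
Steady-state trough Cmin,ss = Cmax,ss·f ≈ 12.708 × 0.3856 ≈ 4.900 mg/L.
Trough 4.9 mg/L vs MEC 4 mg/L: adequate.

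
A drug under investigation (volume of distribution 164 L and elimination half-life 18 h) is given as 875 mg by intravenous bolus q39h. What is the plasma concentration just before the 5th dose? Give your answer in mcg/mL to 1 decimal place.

1.5 mcg/mL

f = (1/2)^(τ/t½) = (1/2)^(39/18) ≈ 0.2227.
C₀ = D/Vd = 875/164 ≈ 5.335 mcg/mL.
Before the 5th dose, 4 doses have been given. Superposition: Cmin = C₀·(f + f² + … + f^4).
≈ 5.335 × (0.2227 + 0.0496 + 0.0110 + 0.0025) ≈ 5.335 × 0.2858 ≈ 1.525 mcg/mL.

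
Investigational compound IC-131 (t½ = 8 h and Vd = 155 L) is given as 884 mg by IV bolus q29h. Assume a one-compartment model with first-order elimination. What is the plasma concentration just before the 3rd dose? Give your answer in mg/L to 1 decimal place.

f = (1/2)^(τ/t½) = (1/2)^(29/8) ≈ 0.0811.
C₀ = D/Vd = 884/155 ≈ 5.703 mg/L.
Before the 3rd dose, 2 doses have been given. Superposition: Cmin = C₀·(f + f²).
≈ 5.703 × (0.0811 + 0.0066) ≈ 5.703 × 0.0877 ≈ 0.500 mg/L.

0.5 mg/L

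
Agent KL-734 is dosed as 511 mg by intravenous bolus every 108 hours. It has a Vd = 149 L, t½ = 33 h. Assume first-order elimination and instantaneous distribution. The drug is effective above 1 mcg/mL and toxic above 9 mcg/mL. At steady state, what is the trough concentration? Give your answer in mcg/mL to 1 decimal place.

0.4 mcg/mL

τ/t½ = 108/33 ≈ 3.2727, so fraction remaining f = (1/2)^(108/33) ≈ 0.1035.
Single-dose peak C₀ = D/Vd = 511/149 ≈ 3.430 mcg/mL.
Steady-state trough Cmin,ss = C₀·f/(1−f) ≈ 3.430 × 0.1035/0.8965 ≈ 0.396 mcg/mL.
Trough 0.4 mcg/mL vs MEC 1 mcg/mL: subtherapeutic.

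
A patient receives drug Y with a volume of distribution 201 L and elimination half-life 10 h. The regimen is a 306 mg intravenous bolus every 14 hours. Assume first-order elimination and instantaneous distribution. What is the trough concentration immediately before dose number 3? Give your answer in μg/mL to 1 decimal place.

f = (1/2)^(τ/t½) = (1/2)^(14/10) ≈ 0.3789.
C₀ = D/Vd = 306/201 ≈ 1.522 μg/mL.
Before the 3rd dose, 2 doses have been given. Superposition: Cmin = C₀·(f + f²).
≈ 1.522 × (0.3789 + 0.1436) ≈ 1.522 × 0.5225 ≈ 0.795 μg/mL.

0.8 μg/mL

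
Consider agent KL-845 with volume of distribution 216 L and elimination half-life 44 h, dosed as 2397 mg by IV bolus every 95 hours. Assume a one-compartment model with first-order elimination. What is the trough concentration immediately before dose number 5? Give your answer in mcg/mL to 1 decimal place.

f = (1/2)^(τ/t½) = (1/2)^(95/44) ≈ 0.2239.
C₀ = D/Vd = 2397/216 ≈ 11.097 mcg/mL.
Before the 5th dose, 4 doses have been given. Superposition: Cmin = C₀·(f + f² + … + f^4).
≈ 11.097 × (0.2239 + 0.0501 + 0.0112 + 0.0025) ≈ 11.097 × 0.2877 ≈ 3.193 mcg/mL.

3.2 mcg/mL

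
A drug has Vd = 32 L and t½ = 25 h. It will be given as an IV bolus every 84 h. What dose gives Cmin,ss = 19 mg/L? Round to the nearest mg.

τ/t½ = 84/25 ≈ 3.36, so f = (1/2)^(84/25) ≈ 0.097396.
Cmin,ss = (D/Vd)·f/(1−f), so D = Cmin,ss·Vd·(1−f)/f.
D = 19 × 32 × (1−f)/f ≈ 19 × 32 × 9.26736 ≈ 5634.55 mg.

5635 mg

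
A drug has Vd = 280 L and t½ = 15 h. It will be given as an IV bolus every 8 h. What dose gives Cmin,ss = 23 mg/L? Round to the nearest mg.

2880 mg

τ/t½ = 8/15 ≈ 0.53333, so f = (1/2)^(8/15) ≈ 0.690956.
Cmin,ss = (D/Vd)·f/(1−f), so D = Cmin,ss·Vd·(1−f)/f.
D = 23 × 280 × (1−f)/f ≈ 23 × 280 × 0.44727 ≈ 2880.42 mg.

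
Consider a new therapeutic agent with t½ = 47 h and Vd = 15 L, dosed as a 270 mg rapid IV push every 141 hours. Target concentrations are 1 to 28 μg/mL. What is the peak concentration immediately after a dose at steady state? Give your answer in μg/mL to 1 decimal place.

τ = 141 h = 3 half-lives, so f = (1/2)^3 = 0.125.
Accumulation ratio R = 1/(1 − f) = 1/0.875 = 8/7.
Single-dose peak C₀ = D/Vd = 270/15 = 18 μg/mL.
Steady-state peak Cmax,ss = C₀·R = 18 × 8/7 ≈ 20.571 μg/mL.
Peak 20.6 μg/mL vs MTC 28 μg/mL: below toxic threshold.

20.6 μg/mL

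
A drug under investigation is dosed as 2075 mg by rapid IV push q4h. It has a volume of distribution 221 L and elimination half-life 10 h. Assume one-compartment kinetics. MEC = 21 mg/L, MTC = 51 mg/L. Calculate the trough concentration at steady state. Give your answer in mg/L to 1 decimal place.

29.4 mg/L

Over one 4-h interval, 4/10 ≈ 0.4 half-lives elapse, leaving f ≈ 0.7579 of each dose.
At steady state, accumulation factor R = 1/(1 − e^(−kτ)) ≈ 4.1305.
Each bolus raises the concentration by D/Vd = 2075/221 ≈ 9.389 mg/L.
Steady-state peak Cmax,ss = C₀·R ≈ 9.389 × 4.1305 ≈ 38.781 mg/L.
One interval later, Cmin,ss = Cmax,ss·e^(−kτ) ≈ 38.781 × 0.7579 ≈ 29.392 mg/L.
Trough 29.4 mg/L vs MEC 21 mg/L: adequate.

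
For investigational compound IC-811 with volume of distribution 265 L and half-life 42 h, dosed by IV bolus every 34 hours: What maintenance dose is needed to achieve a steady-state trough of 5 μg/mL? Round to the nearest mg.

997 mg

τ/t½ = 34/42 ≈ 0.80952, so f = (1/2)^(34/42) ≈ 0.570570.
Cmin,ss = (D/Vd)·f/(1−f), so D = Cmin,ss·Vd·(1−f)/f.
D = 5 × 265 × (1−f)/f ≈ 5 × 265 × 0.75263 ≈ 997.23 mg.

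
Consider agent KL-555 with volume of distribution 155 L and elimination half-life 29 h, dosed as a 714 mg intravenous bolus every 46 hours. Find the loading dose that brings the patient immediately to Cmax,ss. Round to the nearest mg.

1071 mg

f = (1/2)^(46/29) ≈ 0.333046; accumulation ratio R = 1/(1−f) ≈ 1.49935.
Loading dose to hit Cmax,ss on first dose: D_load = D_maint·R ≈ 714 × 1.49935 ≈ 1070.54 mg.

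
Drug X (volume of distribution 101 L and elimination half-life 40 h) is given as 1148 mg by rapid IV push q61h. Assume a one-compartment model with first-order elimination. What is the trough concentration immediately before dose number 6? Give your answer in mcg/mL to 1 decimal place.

6.0 mcg/mL

f = (1/2)^(τ/t½) = (1/2)^(61/40) ≈ 0.3475.
C₀ = D/Vd = 1148/101 ≈ 11.366 mcg/mL.
Before the 6th dose, 5 doses have been given. Superposition: Cmin = C₀·(f + f² + … + f^5).
≈ 11.366 × (0.3475 + 0.1208 + 0.0420 + 0.0146 + 0.0051) ≈ 11.366 × 0.5300 ≈ 6.024 mcg/mL.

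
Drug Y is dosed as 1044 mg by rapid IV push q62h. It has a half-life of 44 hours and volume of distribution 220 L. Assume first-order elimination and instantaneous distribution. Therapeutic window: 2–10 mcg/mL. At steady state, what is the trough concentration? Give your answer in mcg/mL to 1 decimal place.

2.9 mcg/mL

Over one 62-h interval, 62/44 ≈ 1.4091 half-lives elapse, leaving f ≈ 0.3765 of each dose.
Each bolus raises the concentration by D/Vd = 1044/220 ≈ 4.745 mcg/mL.
Steady-state trough Cmin,ss = C₀·f/(1−f) ≈ 4.745 × 0.3765/0.6235 ≈ 2.865 mcg/mL.
Trough 2.9 mcg/mL vs MEC 2 mcg/mL: adequate.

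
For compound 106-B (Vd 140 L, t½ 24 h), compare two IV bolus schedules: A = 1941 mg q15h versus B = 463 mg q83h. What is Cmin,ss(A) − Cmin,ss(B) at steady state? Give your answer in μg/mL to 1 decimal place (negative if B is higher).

25.2 μg/mL

Regimen A: f = (1/2)^(15/24) ≈ 0.6484; Cmin,ss = (1941/140)·f/(1−f) ≈ 25.568 μg/mL.
Regimen B: f = (1/2)^(83/24) ≈ 0.0910; Cmin,ss = (463/140)·f/(1−f) ≈ 0.331 μg/mL.
Difference ≈ 25.568 − 0.331 ≈ 25.237 μg/mL.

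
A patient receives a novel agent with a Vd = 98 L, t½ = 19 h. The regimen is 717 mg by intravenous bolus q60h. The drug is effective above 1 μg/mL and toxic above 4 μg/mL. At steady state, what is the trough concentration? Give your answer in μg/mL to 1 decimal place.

0.9 μg/mL

Over one 60-h interval, 60/19 ≈ 3.1579 half-lives elapse, leaving f ≈ 0.1120 of each dose.
At steady state, accumulation factor R = 1/(1 − e^(−kτ)) ≈ 1.1261.
Each bolus raises the concentration by D/Vd = 717/98 ≈ 7.316 μg/mL.
Cmax,ss = C₀/(1 − f) ≈ 7.316/0.8880 ≈ 8.239 μg/mL.
Steady-state trough Cmin,ss = Cmax,ss·f ≈ 8.239 × 0.1120 ≈ 0.923 μg/mL.
Trough 0.9 μg/mL vs MEC 1 μg/mL: subtherapeutic.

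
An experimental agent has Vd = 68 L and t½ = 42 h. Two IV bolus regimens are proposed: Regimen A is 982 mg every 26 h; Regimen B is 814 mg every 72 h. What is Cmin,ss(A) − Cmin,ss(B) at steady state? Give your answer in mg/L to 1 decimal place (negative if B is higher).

21.7 mg/L

Regimen A: f = (1/2)^(26/42) ≈ 0.6511; Cmin,ss = (982/68)·f/(1−f) ≈ 26.949 mg/L.
Regimen B: f = (1/2)^(72/42) ≈ 0.3048; Cmin,ss = (814/68)·f/(1−f) ≈ 5.248 mg/L.
Difference ≈ 26.949 − 5.248 ≈ 21.701 mg/L.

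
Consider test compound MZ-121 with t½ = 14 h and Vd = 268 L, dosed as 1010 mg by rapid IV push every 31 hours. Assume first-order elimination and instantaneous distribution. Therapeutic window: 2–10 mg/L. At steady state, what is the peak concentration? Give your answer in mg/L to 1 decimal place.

Over one 31-h interval, 31/14 ≈ 2.2143 half-lives elapse, leaving f ≈ 0.2155 of each dose.
Accumulation ratio R = 1/(1 − f) ≈ 1/0.7845 ≈ 1.2747.
Single-dose peak C₀ = D/Vd = 1010/268 ≈ 3.769 mg/L.
Steady-state peak Cmax,ss = C₀·R ≈ 3.769 × 1.2747 ≈ 4.804 mg/L.
Peak 4.8 mg/L vs MTC 10 mg/L: below toxic threshold.

4.8 mg/L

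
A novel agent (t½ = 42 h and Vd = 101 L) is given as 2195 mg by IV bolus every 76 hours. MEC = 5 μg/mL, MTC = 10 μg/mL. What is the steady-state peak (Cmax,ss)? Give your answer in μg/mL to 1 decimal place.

τ/t½ = 76/42 ≈ 1.8095, so fraction remaining f = (1/2)^(76/42) ≈ 0.2853.
Accumulation ratio R = 1/(1 − f) ≈ 1/0.7147 ≈ 1.3992.
Each bolus raises the concentration by D/Vd = 2195/101 ≈ 21.733 μg/mL.
Steady-state peak Cmax,ss = C₀·R ≈ 21.733 × 1.3992 ≈ 30.409 μg/mL.
Peak 30.4 μg/mL vs MTC 10 μg/mL: exceeds toxic threshold.

30.4 μg/mL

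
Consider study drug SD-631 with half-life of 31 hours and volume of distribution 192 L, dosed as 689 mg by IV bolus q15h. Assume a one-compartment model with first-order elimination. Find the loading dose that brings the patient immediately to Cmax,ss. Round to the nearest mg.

f = (1/2)^(15/31) ≈ 0.715056; accumulation ratio R = 1/(1−f) ≈ 3.50946.
Loading dose to hit Cmax,ss on first dose: D_load = D_maint·R ≈ 689 × 3.50946 ≈ 2418.02 mg.

2418 mg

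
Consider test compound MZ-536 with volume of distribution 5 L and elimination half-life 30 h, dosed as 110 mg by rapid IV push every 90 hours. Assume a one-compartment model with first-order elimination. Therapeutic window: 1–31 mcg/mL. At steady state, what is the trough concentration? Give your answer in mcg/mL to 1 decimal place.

The dosing interval is 3 half-lives, so f = 2^(−3) = 0.125.
At steady state, R = 1/(1 − 0.125) = 8/7.
Single-dose peak C₀ = D/Vd = 110/5 = 22 mcg/mL.
Steady-state peak Cmax,ss = C₀·R = 22 × 8/7 ≈ 25.143 mcg/mL.
Steady-state trough Cmin,ss = Cmax,ss·f ≈ 25.143 × 0.125 ≈ 3.143 mcg/mL.
Trough 3.1 mcg/mL vs MEC 1 mcg/mL: adequate.

3.1 mcg/mL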